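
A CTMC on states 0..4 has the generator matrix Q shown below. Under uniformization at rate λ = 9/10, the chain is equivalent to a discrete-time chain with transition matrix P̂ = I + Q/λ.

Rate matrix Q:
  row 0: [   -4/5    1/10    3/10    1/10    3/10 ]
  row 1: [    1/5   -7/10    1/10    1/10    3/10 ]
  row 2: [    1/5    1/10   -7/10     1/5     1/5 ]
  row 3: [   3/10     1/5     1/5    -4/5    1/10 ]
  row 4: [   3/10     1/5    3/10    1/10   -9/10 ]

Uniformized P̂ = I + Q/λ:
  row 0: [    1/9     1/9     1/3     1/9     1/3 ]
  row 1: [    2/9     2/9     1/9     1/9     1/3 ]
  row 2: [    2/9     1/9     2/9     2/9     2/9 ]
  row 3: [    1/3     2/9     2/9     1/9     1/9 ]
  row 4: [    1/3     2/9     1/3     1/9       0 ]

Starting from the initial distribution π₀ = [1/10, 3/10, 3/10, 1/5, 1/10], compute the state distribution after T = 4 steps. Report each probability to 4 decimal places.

π = [0.2348, 0.1683, 0.2526, 0.1391, 0.2053]

t=0: π = [0.1000, 0.3000, 0.3000, 0.2000, 0.1000]
t=1: π = [0.2444, 0.1778, 0.2111, 0.1444, 0.2222]
t=2: π = [0.2358, 0.1716, 0.2543, 0.1346, 0.2037]
t=3: π = [0.2336, 0.1678, 0.2520, 0.1394, 0.2073]
t=4: π = [0.2348, 0.1683, 0.2526, 0.1391, 0.2053]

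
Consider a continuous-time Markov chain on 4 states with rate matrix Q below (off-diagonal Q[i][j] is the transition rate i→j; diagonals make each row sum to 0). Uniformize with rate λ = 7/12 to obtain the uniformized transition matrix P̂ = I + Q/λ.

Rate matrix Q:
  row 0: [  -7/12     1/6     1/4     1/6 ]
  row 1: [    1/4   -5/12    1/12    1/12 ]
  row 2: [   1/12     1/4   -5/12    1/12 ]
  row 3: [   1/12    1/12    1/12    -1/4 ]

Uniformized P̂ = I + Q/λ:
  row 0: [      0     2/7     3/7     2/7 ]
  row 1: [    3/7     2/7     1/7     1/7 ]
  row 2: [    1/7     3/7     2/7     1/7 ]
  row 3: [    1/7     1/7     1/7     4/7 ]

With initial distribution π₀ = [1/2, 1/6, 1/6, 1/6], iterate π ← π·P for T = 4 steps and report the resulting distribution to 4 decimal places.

π = [0.1940, 0.2772, 0.2322, 0.2966]

t=0: π = [0.5000, 0.1667, 0.1667, 0.1667]
t=1: π = [0.1190, 0.2857, 0.3095, 0.2857]
t=2: π = [0.2075, 0.2891, 0.2211, 0.2823]
t=3: π = [0.1958, 0.2770, 0.2337, 0.2935]
t=4: π = [0.1940, 0.2772, 0.2322, 0.2966]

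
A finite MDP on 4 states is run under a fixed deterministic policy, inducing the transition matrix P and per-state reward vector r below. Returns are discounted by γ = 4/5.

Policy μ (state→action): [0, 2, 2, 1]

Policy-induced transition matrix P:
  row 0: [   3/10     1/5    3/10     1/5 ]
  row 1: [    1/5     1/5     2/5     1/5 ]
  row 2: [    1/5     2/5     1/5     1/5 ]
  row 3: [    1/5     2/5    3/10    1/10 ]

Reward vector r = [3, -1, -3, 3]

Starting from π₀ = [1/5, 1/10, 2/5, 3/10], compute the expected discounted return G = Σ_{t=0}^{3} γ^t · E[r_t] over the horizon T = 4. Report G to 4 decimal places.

G = 0.2298

t=0: π = [0.2000, 0.1000, 0.4000, 0.3000], E[r] = 0.2000, γ^t·E[r] = 0.200000, running G = 0.200000
t=1: π = [0.2200, 0.3400, 0.2700, 0.1700], E[r] = 0.0200, γ^t·E[r] = 0.016000, running G = 0.216000
t=2: π = [0.2220, 0.2880, 0.3070, 0.1830], E[r] = 0.0060, γ^t·E[r] = 0.003840, running G = 0.219840
t=3: π = [0.2222, 0.2980, 0.2981, 0.1817], E[r] = 0.0194, γ^t·E[r] = 0.009933, running G = 0.229773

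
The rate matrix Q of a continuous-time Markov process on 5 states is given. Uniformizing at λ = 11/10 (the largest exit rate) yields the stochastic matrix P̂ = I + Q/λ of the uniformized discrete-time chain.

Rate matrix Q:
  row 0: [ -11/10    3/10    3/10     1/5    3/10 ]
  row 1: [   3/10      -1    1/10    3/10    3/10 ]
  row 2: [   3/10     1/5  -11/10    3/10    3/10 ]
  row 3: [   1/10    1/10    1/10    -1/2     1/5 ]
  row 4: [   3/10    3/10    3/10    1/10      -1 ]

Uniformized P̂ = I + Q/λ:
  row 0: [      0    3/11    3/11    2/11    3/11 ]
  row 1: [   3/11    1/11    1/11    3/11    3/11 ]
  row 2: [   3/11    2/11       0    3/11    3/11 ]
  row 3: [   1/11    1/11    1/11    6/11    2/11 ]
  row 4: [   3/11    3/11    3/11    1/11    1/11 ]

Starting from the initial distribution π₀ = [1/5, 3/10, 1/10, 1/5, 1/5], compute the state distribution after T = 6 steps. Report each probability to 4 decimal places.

π = [0.1712, 0.1731, 0.1465, 0.3016, 0.2076]

t=0: π = [0.2000, 0.3000, 0.1000, 0.2000, 0.2000]
t=1: π = [0.1818, 0.1727, 0.1545, 0.2727, 0.2182]
t=2: π = [0.1736, 0.1777, 0.1496, 0.2909, 0.2083]
t=3: π = [0.1725, 0.1739, 0.1467, 0.2984, 0.2084]
t=4: π = [0.1714, 0.1735, 0.1468, 0.3005, 0.2077]
t=5: π = [0.1713, 0.1732, 0.1465, 0.3013, 0.2076]
t=6: π = [0.1712, 0.1731, 0.1465, 0.3016, 0.2076]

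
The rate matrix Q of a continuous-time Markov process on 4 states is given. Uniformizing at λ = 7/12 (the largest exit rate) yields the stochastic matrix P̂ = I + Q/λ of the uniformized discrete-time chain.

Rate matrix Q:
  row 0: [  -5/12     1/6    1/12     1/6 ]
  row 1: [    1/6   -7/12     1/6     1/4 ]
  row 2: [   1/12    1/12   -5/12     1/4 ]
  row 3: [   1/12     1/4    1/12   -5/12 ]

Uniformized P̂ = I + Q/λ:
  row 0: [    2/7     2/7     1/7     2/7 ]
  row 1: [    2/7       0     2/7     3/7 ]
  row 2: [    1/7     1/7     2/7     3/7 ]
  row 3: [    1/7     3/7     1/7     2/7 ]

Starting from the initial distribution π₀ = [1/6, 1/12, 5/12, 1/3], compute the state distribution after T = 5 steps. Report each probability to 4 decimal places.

t=0: π = [0.1667, 0.0833, 0.4167, 0.3333]
t=1: π = [0.1786, 0.2500, 0.2143, 0.3571]
t=2: π = [0.2041, 0.2347, 0.2092, 0.3520]
t=3: π = [0.2055, 0.2391, 0.2063, 0.3491]
t=4: π = [0.2064, 0.2378, 0.2065, 0.3493]
t=5: π = [0.2063, 0.2382, 0.2063, 0.3492]

π = [0.2063, 0.2382, 0.2063, 0.3492]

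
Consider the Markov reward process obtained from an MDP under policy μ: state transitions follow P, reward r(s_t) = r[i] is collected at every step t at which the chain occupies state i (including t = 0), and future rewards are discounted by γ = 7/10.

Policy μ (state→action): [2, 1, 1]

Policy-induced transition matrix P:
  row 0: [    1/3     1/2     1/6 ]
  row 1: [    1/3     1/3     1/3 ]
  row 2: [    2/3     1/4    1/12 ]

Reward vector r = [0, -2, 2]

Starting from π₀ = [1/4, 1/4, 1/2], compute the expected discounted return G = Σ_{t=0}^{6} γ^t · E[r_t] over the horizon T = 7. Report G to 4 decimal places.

t=0: π = [0.2500, 0.2500, 0.5000], E[r] = 0.5000, γ^t·E[r] = 0.500000, running G = 0.500000
t=1: π = [0.5000, 0.3333, 0.1667], E[r] = -0.3333, γ^t·E[r] = -0.233333, running G = 0.266667
t=2: π = [0.3889, 0.4028, 0.2083], E[r] = -0.3889, γ^t·E[r] = -0.190556, running G = 0.076111
t=3: π = [0.4028, 0.3808, 0.2164], E[r] = -0.3287, γ^t·E[r] = -0.112745, running G = -0.036634
t=4: π = [0.4055, 0.3824, 0.2121], E[r] = -0.3407, γ^t·E[r] = -0.081793, running G = -0.118428
t=5: π = [0.4040, 0.3832, 0.2127], E[r] = -0.3410, γ^t·E[r] = -0.057315, running G = -0.175742
t=6: π = [0.4042, 0.3829, 0.2128], E[r] = -0.3403, γ^t·E[r] = -0.040032, running G = -0.215774

G = -0.2158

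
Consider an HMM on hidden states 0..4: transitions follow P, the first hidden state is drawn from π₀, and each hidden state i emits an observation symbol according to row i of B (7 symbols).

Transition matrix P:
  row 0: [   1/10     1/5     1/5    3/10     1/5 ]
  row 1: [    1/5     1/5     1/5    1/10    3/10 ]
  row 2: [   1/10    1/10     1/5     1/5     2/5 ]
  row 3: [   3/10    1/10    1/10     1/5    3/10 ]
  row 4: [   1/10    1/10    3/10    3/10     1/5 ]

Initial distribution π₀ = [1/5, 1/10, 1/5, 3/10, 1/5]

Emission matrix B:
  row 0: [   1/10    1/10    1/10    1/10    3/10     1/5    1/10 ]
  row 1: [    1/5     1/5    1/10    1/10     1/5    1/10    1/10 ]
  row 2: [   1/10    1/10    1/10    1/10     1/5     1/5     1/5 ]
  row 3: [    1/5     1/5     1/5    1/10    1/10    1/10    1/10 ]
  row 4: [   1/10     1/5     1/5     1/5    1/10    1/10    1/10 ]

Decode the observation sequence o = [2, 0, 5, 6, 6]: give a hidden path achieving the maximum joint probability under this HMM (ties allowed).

t=0: δ = [2.000e-02, 1.000e-02, 2.000e-02, 6.000e-02, 4.000e-02]  (obs o_0=2)
t=1: δ = [1.800e-03, 1.200e-03, 1.200e-03, 2.400e-03, 1.800e-03]  ψ = [3, 3, 4, 3, 3]  (obs o_1=0)
t=2: δ = [1.440e-04, 3.600e-05, 1.080e-04, 5.400e-05, 7.200e-05]  ψ = [3, 0, 4, 0, 3]  (obs o_2=5)
t=3: δ = [1.620e-06, 2.880e-06, 5.760e-06, 4.320e-06, 4.320e-06]  ψ = [3, 0, 0, 0, 2]  (obs o_3=6)
t=4: δ = [1.296e-07, 5.760e-08, 2.592e-07, 1.296e-07, 2.304e-07]  ψ = [3, 1, 4, 4, 2]  (obs o_4=6)
backtrack: best end state = 2; path = [3, 4, 2, 4, 2]

path = [3, 4, 2, 4, 2]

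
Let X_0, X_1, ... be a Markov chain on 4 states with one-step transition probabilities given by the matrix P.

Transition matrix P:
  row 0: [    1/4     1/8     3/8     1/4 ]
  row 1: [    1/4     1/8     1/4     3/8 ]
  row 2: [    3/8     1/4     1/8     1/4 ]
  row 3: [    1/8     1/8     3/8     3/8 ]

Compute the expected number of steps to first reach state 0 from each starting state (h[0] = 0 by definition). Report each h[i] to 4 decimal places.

h = [0.0000, 4.1714, 3.6571, 4.6286]

First-step conditioning: h[0] = 0; for i ≠ 0, h[i] = 1 + Σ_k P[i][k]·h[k].
  h[1] = 1 + 1/8·h[1] + 1/4·h[2] + 3/8·h[3]
  h[2] = 1 + 1/4·h[1] + 1/8·h[2] + 1/4·h[3]
  h[3] = 1 + 1/8·h[1] + 3/8·h[2] + 3/8·h[3]
Solving the 3×3 linear system over states ≠ 0 gives exactly h = [0, 146/35, 128/35, 162/35] (h[0] = 0 is the target).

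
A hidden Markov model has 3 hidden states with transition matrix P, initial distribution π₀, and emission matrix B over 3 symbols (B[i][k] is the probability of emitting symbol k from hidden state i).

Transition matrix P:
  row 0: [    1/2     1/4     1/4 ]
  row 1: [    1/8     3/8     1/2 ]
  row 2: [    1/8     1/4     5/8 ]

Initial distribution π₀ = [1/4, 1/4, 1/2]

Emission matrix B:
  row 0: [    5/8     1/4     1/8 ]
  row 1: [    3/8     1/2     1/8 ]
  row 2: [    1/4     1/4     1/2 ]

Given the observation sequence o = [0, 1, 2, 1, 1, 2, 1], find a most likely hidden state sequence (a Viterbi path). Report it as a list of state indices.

path = [2, 2, 2, 2, 2, 2, 2]

t=0: δ = [1.562e-01, 9.375e-02, 1.250e-01]  (obs o_0=0)
t=1: δ = [1.953e-02, 1.953e-02, 1.953e-02]  ψ = [0, 0, 2]  (obs o_1=1)
t=2: δ = [1.221e-03, 9.155e-04, 6.104e-03]  ψ = [0, 1, 2]  (obs o_2=2)
t=3: δ = [1.907e-04, 7.629e-04, 9.537e-04]  ψ = [2, 2, 2]  (obs o_3=1)
t=4: δ = [2.980e-05, 1.431e-04, 1.490e-04]  ψ = [2, 1, 2]  (obs o_4=1)
t=5: δ = [2.328e-06, 6.706e-06, 4.657e-05]  ψ = [2, 1, 2]  (obs o_5=2)
t=6: δ = [1.455e-06, 5.821e-06, 7.276e-06]  ψ = [2, 2, 2]  (obs o_6=1)
backtrack: best end state = 2; path = [2, 2, 2, 2, 2, 2, 2]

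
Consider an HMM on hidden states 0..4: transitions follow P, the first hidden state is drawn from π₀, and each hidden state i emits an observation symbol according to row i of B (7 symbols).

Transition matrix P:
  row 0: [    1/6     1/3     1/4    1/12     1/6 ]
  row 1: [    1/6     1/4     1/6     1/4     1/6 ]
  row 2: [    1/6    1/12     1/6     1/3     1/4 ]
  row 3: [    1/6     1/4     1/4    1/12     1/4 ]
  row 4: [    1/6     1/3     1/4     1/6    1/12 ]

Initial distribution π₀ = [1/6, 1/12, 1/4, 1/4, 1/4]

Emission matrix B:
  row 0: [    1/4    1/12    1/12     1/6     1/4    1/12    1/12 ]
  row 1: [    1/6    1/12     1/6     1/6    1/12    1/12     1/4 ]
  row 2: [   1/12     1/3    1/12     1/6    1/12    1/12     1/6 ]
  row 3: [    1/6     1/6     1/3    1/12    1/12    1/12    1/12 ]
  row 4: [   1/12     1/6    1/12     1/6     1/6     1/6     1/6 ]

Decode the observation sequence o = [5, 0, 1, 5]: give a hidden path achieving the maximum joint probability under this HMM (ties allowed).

path = [4, 0, 2, 4]

t=0: δ = [1.389e-02, 6.944e-03, 2.083e-02, 2.083e-02, 4.167e-02]  (obs o_0=5)
t=1: δ = [1.736e-03, 2.315e-03, 8.681e-04, 1.157e-03, 4.340e-04]  ψ = [4, 4, 4, 2, 2]  (obs o_1=0)
t=2: δ = [3.215e-05, 4.823e-05, 1.447e-04, 9.645e-05, 6.430e-05]  ψ = [1, 0, 0, 1, 1]  (obs o_2=1)
t=3: δ = [2.009e-06, 2.009e-06, 2.009e-06, 4.019e-06, 6.028e-06]  ψ = [2, 3, 2, 2, 2]  (obs o_3=5)
backtrack: best end state = 4; path = [4, 0, 2, 4]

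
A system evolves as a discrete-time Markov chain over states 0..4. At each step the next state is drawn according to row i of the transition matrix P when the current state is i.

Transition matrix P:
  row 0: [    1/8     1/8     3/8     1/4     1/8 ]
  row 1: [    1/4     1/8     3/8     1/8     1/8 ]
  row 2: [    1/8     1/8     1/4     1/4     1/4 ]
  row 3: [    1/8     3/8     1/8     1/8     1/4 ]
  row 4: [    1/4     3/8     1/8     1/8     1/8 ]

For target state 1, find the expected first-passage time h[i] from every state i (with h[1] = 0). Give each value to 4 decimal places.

First-step conditioning: h[1] = 0; for i ≠ 1, h[i] = 1 + Σ_k P[i][k]·h[k].
  h[0] = 1 + 1/8·h[0] + 3/8·h[2] + 1/4·h[3] + 1/8·h[4]
  h[2] = 1 + 1/8·h[0] + 1/4·h[2] + 1/4·h[3] + 1/4·h[4]
  h[3] = 1 + 1/8·h[0] + 1/8·h[2] + 1/8·h[3] + 1/4·h[4]
  h[4] = 1 + 1/4·h[0] + 1/8·h[2] + 1/8·h[3] + 1/8·h[4]
Solving the 4×4 linear system over states ≠ 1 gives exactly h = [5384/1189, 0, 5256/1189, 4088/1189, 4232/1189] (h[1] = 0 is the target).

h = [4.5282, 0.0000, 4.4205, 3.4382, 3.5593]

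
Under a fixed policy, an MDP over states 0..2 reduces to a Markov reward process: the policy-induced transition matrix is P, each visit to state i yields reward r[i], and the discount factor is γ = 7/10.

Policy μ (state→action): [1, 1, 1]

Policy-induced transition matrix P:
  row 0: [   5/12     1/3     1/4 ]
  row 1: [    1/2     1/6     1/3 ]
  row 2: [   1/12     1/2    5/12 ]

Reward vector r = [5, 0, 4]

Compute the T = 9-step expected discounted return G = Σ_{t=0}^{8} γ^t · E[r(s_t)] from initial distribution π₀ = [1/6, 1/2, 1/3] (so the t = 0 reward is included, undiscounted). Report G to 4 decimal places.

t=0: π = [0.1667, 0.5000, 0.3333], E[r] = 2.1667, γ^t·E[r] = 2.166667, running G = 2.166667
t=1: π = [0.3472, 0.3056, 0.3472], E[r] = 3.1250, γ^t·E[r] = 2.187500, running G = 4.354167
t=2: π = [0.3264, 0.3403, 0.3333], E[r] = 2.9653, γ^t·E[r] = 1.452986, running G = 5.807153
t=3: π = [0.3339, 0.3322, 0.3339], E[r] = 3.0052, γ^t·E[r] = 1.030786, running G = 6.837939
t=4: π = [0.3330, 0.3336, 0.3333], E[r] = 2.9986, γ^t·E[r] = 0.719953, running G = 7.557892
t=5: π = [0.3334, 0.3333, 0.3334], E[r] = 3.0002, γ^t·E[r] = 0.504246, running G = 8.062138
t=6: π = [0.3333, 0.3333, 0.3333], E[r] = 2.9999, γ^t·E[r] = 0.352940, running G = 8.415078
t=7: π = [0.3333, 0.3333, 0.3333], E[r] = 3.0000, γ^t·E[r] = 0.247064, running G = 8.662142
t=8: π = [0.3333, 0.3333, 0.3333], E[r] = 3.0000, γ^t·E[r] = 0.172944, running G = 8.835086

G = 8.8351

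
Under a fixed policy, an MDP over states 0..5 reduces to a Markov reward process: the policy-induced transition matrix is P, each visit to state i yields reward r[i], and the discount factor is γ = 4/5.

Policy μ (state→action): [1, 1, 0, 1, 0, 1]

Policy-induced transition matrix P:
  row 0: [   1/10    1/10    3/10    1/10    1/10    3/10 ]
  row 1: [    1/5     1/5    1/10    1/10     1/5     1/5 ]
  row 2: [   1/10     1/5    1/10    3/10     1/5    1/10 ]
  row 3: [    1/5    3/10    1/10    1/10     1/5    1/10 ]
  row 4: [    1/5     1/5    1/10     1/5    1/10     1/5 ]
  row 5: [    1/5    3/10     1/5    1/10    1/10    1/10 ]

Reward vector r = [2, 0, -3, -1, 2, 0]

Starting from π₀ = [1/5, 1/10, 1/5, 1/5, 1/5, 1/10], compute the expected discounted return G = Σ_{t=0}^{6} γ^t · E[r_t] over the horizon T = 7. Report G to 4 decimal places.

t=0: π = [0.2000, 0.1000, 0.2000, 0.2000, 0.2000, 0.1000], E[r] = 0.0000, γ^t·E[r] = 0.000000, running G = 0.000000
t=1: π = [0.1600, 0.2100, 0.1500, 0.1600, 0.1500, 0.1700], E[r] = 0.0100, γ^t·E[r] = 0.008000, running G = 0.008000
t=2: π = [0.1690, 0.2170, 0.1490, 0.1450, 0.1520, 0.1680], E[r] = 0.0500, γ^t·E[r] = 0.032000, running G = 0.040000
t=3: π = [0.1682, 0.2144, 0.1506, 0.1450, 0.1511, 0.1707], E[r] = 0.0418, γ^t·E[r] = 0.021402, running G = 0.061402
t=4: π = [0.1681, 0.2148, 0.1507, 0.1452, 0.1510, 0.1702], E[r] = 0.0409, γ^t·E[r] = 0.016744, running G = 0.078146
t=5: π = [0.1681, 0.2147, 0.1506, 0.1452, 0.1511, 0.1702], E[r] = 0.0412, γ^t·E[r] = 0.013501, running G = 0.091647
t=6: π = [0.1681, 0.2147, 0.1506, 0.1452, 0.1511, 0.1702], E[r] = 0.0412, γ^t·E[r] = 0.010802, running G = 0.102449

G = 0.1024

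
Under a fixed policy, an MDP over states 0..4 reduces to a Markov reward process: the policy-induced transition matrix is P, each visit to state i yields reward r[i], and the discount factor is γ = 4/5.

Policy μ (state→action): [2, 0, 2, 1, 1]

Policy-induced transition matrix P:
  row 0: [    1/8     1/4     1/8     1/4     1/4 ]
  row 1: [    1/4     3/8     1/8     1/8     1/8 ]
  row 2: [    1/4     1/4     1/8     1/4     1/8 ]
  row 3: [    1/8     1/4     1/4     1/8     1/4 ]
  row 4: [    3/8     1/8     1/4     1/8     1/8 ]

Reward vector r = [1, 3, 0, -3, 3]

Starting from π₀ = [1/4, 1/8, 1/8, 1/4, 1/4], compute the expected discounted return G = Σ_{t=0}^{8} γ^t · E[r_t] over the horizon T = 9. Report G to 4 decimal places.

G = 3.9316

t=0: π = [0.2500, 0.1250, 0.1250, 0.2500, 0.2500], E[r] = 0.6250, γ^t·E[r] = 0.625000, running G = 0.625000
t=1: π = [0.2188, 0.2344, 0.1875, 0.1719, 0.1875], E[r] = 0.9688, γ^t·E[r] = 0.775000, running G = 1.400000
t=2: π = [0.2246, 0.2559, 0.1699, 0.1758, 0.1738], E[r] = 0.9863, γ^t·E[r] = 0.631250, running G = 2.031250
t=3: π = [0.2217, 0.2603, 0.1687, 0.1743, 0.1750], E[r] = 1.0046, γ^t·E[r] = 0.514375, running G = 2.545625
t=4: π = [0.2224, 0.2607, 0.1687, 0.1738, 0.1745], E[r] = 1.0064, γ^t·E[r] = 0.412238, running G = 2.957863
t=5: π = [0.2223, 0.2608, 0.1685, 0.1739, 0.1745], E[r] = 1.0065, γ^t·E[r] = 0.329816, running G = 3.287679
t=6: π = [0.2223, 0.2608, 0.1686, 0.1739, 0.1745], E[r] = 1.0066, γ^t·E[r] = 0.263885, running G = 3.551564
t=7: π = [0.2223, 0.2608, 0.1685, 0.1739, 0.1745], E[r] = 1.0066, γ^t·E[r] = 0.211106, running G = 3.762670
t=8: π = [0.2223, 0.2608, 0.1685, 0.1739, 0.1745], E[r] = 1.0066, γ^t·E[r] = 0.168885, running G = 3.931555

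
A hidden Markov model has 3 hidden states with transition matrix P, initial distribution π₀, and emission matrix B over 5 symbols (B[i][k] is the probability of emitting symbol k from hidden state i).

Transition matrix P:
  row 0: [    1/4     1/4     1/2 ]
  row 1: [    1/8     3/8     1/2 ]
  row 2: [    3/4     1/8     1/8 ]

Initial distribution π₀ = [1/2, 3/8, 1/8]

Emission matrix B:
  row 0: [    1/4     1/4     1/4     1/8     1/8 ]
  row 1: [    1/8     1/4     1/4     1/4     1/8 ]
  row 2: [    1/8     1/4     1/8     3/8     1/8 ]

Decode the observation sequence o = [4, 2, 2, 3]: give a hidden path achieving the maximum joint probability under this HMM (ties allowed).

t=0: δ = [6.250e-02, 4.688e-02, 1.562e-02]  (obs o_0=4)
t=1: δ = [3.906e-03, 4.395e-03, 3.906e-03]  ψ = [0, 1, 0]  (obs o_1=2)
t=2: δ = [7.324e-04, 4.120e-04, 2.747e-04]  ψ = [2, 1, 1]  (obs o_2=2)
t=3: δ = [2.575e-05, 4.578e-05, 1.373e-04]  ψ = [2, 0, 0]  (obs o_3=3)
backtrack: best end state = 2; path = [0, 2, 0, 2]

path = [0, 2, 0, 2]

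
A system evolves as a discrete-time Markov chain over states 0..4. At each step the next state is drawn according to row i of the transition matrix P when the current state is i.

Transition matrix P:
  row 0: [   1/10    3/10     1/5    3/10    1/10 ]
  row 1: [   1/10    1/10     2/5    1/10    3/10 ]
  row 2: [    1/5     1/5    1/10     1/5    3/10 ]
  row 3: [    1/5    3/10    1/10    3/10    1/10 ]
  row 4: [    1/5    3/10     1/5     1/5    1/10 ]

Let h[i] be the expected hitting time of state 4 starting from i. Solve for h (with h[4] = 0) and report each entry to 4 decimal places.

h = [5.3414, 4.2892, 4.4578, 5.4297, 0.0000]

First-step conditioning: h[4] = 0; for i ≠ 4, h[i] = 1 + Σ_k P[i][k]·h[k].
  h[0] = 1 + 1/10·h[0] + 3/10·h[1] + 1/5·h[2] + 3/10·h[3]
  h[1] = 1 + 1/10·h[0] + 1/10·h[1] + 2/5·h[2] + 1/10·h[3]
  h[2] = 1 + 1/5·h[0] + 1/5·h[1] + 1/10·h[2] + 1/5·h[3]
  h[3] = 1 + 1/5·h[0] + 3/10·h[1] + 1/10·h[2] + 3/10·h[3]
Solving the 4×4 linear system over states ≠ 4 gives exactly h = [1330/249, 356/83, 370/83, 1352/249, 0] (h[4] = 0 is the target).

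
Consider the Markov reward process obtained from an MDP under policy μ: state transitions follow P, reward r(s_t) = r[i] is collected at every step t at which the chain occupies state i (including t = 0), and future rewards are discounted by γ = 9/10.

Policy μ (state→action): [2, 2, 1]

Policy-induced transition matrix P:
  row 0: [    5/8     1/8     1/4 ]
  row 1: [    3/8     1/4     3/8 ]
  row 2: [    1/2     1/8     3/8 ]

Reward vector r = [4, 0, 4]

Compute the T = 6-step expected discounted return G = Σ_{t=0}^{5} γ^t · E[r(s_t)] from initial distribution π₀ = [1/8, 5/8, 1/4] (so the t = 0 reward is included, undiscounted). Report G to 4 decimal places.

t=0: π = [0.1250, 0.6250, 0.2500], E[r] = 1.5000, γ^t·E[r] = 1.500000, running G = 1.500000
t=1: π = [0.4375, 0.2031, 0.3594], E[r] = 3.1875, γ^t·E[r] = 2.868750, running G = 4.368750
t=2: π = [0.5293, 0.1504, 0.3203], E[r] = 3.3984, γ^t·E[r] = 2.752734, running G = 7.121484
t=3: π = [0.5474, 0.1438, 0.3088], E[r] = 3.4248, γ^t·E[r] = 2.496683, running G = 9.618167
t=4: π = [0.5504, 0.1430, 0.3066], E[r] = 3.4281, γ^t·E[r] = 2.249177, running G = 11.867344
t=5: π = [0.5509, 0.1429, 0.3062], E[r] = 3.4285, γ^t·E[r] = 2.024502, running G = 13.891846

G = 13.8918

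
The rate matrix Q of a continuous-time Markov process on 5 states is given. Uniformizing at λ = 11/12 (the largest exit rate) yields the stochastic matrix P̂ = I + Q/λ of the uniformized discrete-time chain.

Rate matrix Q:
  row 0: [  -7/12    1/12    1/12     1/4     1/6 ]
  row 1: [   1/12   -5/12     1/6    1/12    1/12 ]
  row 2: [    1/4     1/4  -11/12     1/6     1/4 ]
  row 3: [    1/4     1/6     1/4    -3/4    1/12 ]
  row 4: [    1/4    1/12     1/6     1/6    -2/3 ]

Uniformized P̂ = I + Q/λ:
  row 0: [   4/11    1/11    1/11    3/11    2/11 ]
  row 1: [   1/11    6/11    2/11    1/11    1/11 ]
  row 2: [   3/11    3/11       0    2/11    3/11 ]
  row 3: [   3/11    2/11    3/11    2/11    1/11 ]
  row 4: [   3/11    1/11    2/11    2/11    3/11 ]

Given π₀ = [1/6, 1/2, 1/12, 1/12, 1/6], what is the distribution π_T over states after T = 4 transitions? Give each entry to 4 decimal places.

t=0: π = [0.1667, 0.5000, 0.0833, 0.0833, 0.1667]
t=1: π = [0.1970, 0.3409, 0.1591, 0.1515, 0.1515]
t=2: π = [0.2287, 0.2886, 0.1488, 0.1687, 0.1653]
t=3: π = [0.2410, 0.2645, 0.1493, 0.1764, 0.1688]
t=4: π = [0.2466, 0.2543, 0.1488, 0.1797, 0.1707]

π = [0.2466, 0.2543, 0.1488, 0.1797, 0.1707]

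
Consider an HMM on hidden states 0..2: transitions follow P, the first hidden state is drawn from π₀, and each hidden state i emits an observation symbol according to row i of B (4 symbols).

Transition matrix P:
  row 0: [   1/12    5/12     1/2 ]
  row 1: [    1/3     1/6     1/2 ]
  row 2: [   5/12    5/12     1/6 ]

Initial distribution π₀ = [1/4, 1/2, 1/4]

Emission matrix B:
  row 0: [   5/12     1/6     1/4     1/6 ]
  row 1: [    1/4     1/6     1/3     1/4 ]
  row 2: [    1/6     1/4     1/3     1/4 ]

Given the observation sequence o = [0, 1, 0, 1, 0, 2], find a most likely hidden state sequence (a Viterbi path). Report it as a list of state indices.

t=0: δ = [1.042e-01, 1.250e-01, 4.167e-02]  (obs o_0=0)
t=1: δ = [6.944e-03, 7.234e-03, 1.562e-02]  ψ = [1, 0, 1]  (obs o_1=1)
t=2: δ = [2.713e-03, 1.628e-03, 6.028e-04]  ψ = [2, 2, 1]  (obs o_2=0)
t=3: δ = [9.042e-05, 1.884e-04, 3.391e-04]  ψ = [1, 0, 0]  (obs o_3=1)
t=4: δ = [5.887e-05, 3.532e-05, 1.570e-05]  ψ = [2, 2, 1]  (obs o_4=0)
t=5: δ = [2.943e-06, 8.176e-06, 9.811e-06]  ψ = [1, 0, 0]  (obs o_5=2)
backtrack: best end state = 2; path = [1, 2, 0, 2, 0, 2]

path = [1, 2, 0, 2, 0, 2]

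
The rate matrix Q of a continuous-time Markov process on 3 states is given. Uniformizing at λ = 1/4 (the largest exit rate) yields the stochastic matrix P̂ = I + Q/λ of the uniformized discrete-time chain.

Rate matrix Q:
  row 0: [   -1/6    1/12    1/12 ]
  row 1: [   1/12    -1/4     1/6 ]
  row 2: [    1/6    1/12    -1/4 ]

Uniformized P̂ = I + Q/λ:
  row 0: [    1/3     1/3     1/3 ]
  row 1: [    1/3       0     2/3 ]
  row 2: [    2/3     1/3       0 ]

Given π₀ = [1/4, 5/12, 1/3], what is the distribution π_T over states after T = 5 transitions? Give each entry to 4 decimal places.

t=0: π = [0.2500, 0.4167, 0.3333]
t=1: π = [0.4444, 0.1944, 0.3611]
t=2: π = [0.4537, 0.2685, 0.2778]
t=3: π = [0.4259, 0.2438, 0.3302]
t=4: π = [0.4434, 0.2521, 0.3045]
t=5: π = [0.4348, 0.2493, 0.3158]

π = [0.4348, 0.2493, 0.3158]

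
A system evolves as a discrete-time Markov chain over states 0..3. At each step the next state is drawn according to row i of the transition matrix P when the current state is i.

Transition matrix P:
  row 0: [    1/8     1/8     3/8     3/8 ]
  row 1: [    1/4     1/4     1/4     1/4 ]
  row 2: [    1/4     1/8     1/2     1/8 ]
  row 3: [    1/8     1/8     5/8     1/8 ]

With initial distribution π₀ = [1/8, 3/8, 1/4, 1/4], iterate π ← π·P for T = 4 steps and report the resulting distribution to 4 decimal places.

t=0: π = [0.1250, 0.3750, 0.2500, 0.2500]
t=1: π = [0.2031, 0.1719, 0.4219, 0.2031]
t=2: π = [0.1992, 0.1465, 0.4570, 0.1973]
t=3: π = [0.2004, 0.1433, 0.4631, 0.1931]
t=4: π = [0.2008, 0.1429, 0.4633, 0.1930]

π = [0.2008, 0.1429, 0.4633, 0.1930]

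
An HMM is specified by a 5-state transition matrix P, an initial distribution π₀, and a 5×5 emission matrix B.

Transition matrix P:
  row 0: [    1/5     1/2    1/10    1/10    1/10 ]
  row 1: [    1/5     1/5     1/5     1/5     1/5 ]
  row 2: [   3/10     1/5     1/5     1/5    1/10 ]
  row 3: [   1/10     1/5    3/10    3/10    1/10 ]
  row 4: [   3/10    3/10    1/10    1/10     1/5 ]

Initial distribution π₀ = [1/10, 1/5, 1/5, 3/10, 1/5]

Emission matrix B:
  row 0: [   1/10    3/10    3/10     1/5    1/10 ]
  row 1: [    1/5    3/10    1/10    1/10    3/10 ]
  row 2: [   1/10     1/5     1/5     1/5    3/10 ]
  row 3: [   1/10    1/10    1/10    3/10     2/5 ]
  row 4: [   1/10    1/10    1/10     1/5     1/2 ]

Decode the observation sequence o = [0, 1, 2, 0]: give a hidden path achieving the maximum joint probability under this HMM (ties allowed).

t=0: δ = [1.000e-02, 4.000e-02, 2.000e-02, 3.000e-02, 2.000e-02]  (obs o_0=0)
t=1: δ = [2.400e-03, 2.400e-03, 1.800e-03, 9.000e-04, 8.000e-04]  ψ = [1, 1, 3, 3, 1]  (obs o_1=1)
t=2: δ = [1.620e-04, 1.200e-04, 9.600e-05, 4.800e-05, 4.800e-05]  ψ = [2, 0, 1, 1, 1]  (obs o_2=2)
t=3: δ = [3.240e-06, 1.620e-05, 2.400e-06, 2.400e-06, 2.400e-06]  ψ = [0, 0, 1, 1, 1]  (obs o_3=0)
backtrack: best end state = 1; path = [3, 2, 0, 1]

path = [3, 2, 0, 1]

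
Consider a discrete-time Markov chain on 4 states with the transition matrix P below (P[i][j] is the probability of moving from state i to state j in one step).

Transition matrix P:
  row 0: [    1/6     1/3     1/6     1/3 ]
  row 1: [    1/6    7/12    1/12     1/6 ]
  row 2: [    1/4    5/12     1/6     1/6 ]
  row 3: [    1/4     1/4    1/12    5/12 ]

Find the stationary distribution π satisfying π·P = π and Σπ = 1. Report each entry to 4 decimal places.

Balance equations π_j = Σ_i π_i·P[i][j]:
  π_0 = 1/6·π_0 + 1/6·π_1 + 1/4·π_2 + 1/4·π_3
  π_1 = 1/3·π_0 + 7/12·π_1 + 5/12·π_2 + 1/4·π_3
  π_2 = 1/6·π_0 + 1/12·π_1 + 1/6·π_2 + 1/12·π_3
  normalize: π_0 + π_1 + π_2 + π_3 = 1
Solving the linear system gives exactly π = [229/1157, 38/89, 126/1157, 308/1157].

π = [0.1979, 0.4270, 0.1089, 0.2662]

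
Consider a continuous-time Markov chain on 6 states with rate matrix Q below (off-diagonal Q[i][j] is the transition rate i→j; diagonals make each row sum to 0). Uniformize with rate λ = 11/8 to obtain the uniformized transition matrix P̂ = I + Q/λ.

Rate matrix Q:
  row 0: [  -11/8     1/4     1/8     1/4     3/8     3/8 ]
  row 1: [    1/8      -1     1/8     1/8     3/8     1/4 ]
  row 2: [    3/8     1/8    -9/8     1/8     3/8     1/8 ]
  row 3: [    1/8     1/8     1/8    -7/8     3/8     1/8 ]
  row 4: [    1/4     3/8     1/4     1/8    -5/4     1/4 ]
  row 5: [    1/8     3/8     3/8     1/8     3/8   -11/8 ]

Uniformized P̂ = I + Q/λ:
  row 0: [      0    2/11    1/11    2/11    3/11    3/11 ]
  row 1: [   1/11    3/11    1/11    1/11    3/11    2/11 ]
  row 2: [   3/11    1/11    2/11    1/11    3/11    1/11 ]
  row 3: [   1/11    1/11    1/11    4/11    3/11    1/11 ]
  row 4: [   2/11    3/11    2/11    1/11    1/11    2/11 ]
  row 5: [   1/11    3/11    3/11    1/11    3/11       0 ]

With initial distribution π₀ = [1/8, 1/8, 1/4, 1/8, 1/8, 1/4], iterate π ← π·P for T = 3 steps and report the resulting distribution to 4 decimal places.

t=0: π = [0.1250, 0.1250, 0.2500, 0.1250, 0.1250, 0.2500]
t=1: π = [0.1364, 0.1932, 0.1705, 0.1364, 0.2500, 0.1136]
t=2: π = [0.1322, 0.2045, 0.1498, 0.1405, 0.2273, 0.1457]
t=3: π = [0.1268, 0.2079, 0.1517, 0.1412, 0.2314, 0.1410]

π = [0.1268, 0.2079, 0.1517, 0.1412, 0.2314, 0.1410]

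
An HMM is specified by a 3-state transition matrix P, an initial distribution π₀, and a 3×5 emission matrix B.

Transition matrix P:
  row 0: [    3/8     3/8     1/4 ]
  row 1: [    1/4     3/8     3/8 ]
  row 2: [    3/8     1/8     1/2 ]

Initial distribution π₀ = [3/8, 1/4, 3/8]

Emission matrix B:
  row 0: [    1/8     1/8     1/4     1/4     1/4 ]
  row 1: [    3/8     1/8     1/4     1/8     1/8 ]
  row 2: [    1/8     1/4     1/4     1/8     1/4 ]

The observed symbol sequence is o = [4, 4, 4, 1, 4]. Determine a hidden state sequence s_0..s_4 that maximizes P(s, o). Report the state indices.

path = [2, 2, 2, 2, 2]

t=0: δ = [9.375e-02, 3.125e-02, 9.375e-02]  (obs o_0=4)
t=1: δ = [8.789e-03, 4.395e-03, 1.172e-02]  ψ = [0, 0, 2]  (obs o_1=4)
t=2: δ = [1.099e-03, 4.120e-04, 1.465e-03]  ψ = [2, 0, 2]  (obs o_2=4)
t=3: δ = [6.866e-05, 5.150e-05, 1.831e-04]  ψ = [2, 0, 2]  (obs o_3=1)
t=4: δ = [1.717e-05, 3.219e-06, 2.289e-05]  ψ = [2, 0, 2]  (obs o_4=4)
backtrack: best end state = 2; path = [2, 2, 2, 2, 2]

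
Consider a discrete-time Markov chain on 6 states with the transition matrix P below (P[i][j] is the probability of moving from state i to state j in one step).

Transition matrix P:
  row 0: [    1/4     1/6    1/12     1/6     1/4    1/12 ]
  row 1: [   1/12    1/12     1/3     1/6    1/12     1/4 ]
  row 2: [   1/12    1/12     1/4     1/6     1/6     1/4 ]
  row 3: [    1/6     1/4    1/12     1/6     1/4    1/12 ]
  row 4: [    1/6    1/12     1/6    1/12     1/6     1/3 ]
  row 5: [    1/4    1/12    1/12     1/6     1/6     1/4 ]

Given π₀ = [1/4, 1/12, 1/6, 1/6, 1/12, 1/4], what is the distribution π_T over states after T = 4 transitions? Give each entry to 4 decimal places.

t=0: π = [0.2500, 0.0833, 0.1667, 0.1667, 0.0833, 0.2500]
t=1: π = [0.1875, 0.1319, 0.1389, 0.1597, 0.1944, 0.1875]
t=2: π = [0.1753, 0.1256, 0.1557, 0.1505, 0.1846, 0.2083]
t=3: π = [0.1752, 0.1230, 0.1561, 0.1513, 0.1834, 0.2111]
t=4: π = [0.1756, 0.1231, 0.1554, 0.1514, 0.1836, 0.2109]

π = [0.1756, 0.1231, 0.1554, 0.1514, 0.1836, 0.2109]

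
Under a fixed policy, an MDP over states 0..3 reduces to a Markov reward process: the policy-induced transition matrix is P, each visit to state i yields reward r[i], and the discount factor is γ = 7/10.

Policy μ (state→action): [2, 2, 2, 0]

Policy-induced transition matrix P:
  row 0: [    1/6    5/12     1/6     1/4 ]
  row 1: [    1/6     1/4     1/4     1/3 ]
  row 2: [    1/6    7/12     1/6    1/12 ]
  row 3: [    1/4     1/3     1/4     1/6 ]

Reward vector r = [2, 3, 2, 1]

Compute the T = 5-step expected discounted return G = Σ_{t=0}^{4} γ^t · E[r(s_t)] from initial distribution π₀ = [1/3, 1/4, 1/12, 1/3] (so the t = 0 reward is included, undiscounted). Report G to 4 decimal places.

G = 5.7127

t=0: π = [0.3333, 0.2500, 0.0833, 0.3333], E[r] = 1.9167, γ^t·E[r] = 1.916667, running G = 1.916667
t=1: π = [0.1944, 0.3611, 0.2153, 0.2292], E[r] = 2.1319, γ^t·E[r] = 1.492361, running G = 3.409028
t=2: π = [0.1858, 0.3733, 0.2159, 0.2251], E[r] = 2.1481, γ^t·E[r] = 1.052593, running G = 4.461620
t=3: π = [0.1854, 0.3717, 0.2165, 0.2264], E[r] = 2.1453, γ^t·E[r] = 0.735839, running G = 5.197459
t=4: π = [0.1855, 0.3719, 0.2165, 0.2260], E[r] = 2.1459, γ^t·E[r] = 0.515237, running G = 5.712696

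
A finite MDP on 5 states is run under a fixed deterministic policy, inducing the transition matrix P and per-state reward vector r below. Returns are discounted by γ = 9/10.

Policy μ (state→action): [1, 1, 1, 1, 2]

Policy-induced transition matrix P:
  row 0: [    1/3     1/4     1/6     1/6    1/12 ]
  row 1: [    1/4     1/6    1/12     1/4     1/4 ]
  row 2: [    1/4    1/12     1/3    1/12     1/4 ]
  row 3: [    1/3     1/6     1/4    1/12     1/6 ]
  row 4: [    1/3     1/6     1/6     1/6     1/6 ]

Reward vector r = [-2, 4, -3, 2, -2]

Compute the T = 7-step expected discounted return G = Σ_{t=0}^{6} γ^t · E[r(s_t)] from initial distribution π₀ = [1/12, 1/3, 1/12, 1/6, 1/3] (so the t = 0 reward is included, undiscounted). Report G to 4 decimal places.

G = -1.6047

t=0: π = [0.0833, 0.3333, 0.0833, 0.1667, 0.3333], E[r] = 0.5833, γ^t·E[r] = 0.583333, running G = 0.583333
t=1: π = [0.2986, 0.1667, 0.1667, 0.1736, 0.1944], E[r] = -0.4722, γ^t·E[r] = -0.425000, running G = 0.158333
t=2: π = [0.3056, 0.1777, 0.1950, 0.1522, 0.1696], E[r] = -0.5203, γ^t·E[r] = -0.421406, running G = -0.263073
t=3: π = [0.3023, 0.1759, 0.1970, 0.1525, 0.1723], E[r] = -0.5316, γ^t·E[r] = -0.387563, running G = -0.650635
t=4: π = [0.3023, 0.1754, 0.1976, 0.1522, 0.1726], E[r] = -0.5362, γ^t·E[r] = -0.351791, running G = -1.002426
t=5: π = [0.3023, 0.1754, 0.1977, 0.1521, 0.1726], E[r] = -0.5367, γ^t·E[r] = -0.316945, running G = -1.319372
t=6: π = [0.3022, 0.1754, 0.1977, 0.1521, 0.1726], E[r] = -0.5368, γ^t·E[r] = -0.285301, running G = -1.604673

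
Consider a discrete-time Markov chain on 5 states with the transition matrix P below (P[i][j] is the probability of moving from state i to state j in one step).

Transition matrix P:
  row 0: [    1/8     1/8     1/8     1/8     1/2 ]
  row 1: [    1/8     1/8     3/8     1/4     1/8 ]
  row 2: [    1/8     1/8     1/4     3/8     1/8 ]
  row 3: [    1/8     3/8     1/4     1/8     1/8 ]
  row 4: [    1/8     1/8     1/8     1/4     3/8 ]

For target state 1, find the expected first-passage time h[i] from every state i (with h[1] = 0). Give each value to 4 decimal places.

h = [5.6510, 0.0000, 5.3186, 4.2548, 5.4958]

First-step conditioning: h[1] = 0; for i ≠ 1, h[i] = 1 + Σ_k P[i][k]·h[k].
  h[0] = 1 + 1/8·h[0] + 1/8·h[2] + 1/8·h[3] + 1/2·h[4]
  h[2] = 1 + 1/8·h[0] + 1/4·h[2] + 3/8·h[3] + 1/8·h[4]
  h[3] = 1 + 1/8·h[0] + 1/4·h[2] + 1/8·h[3] + 1/8·h[4]
  h[4] = 1 + 1/8·h[0] + 1/8·h[2] + 1/4·h[3] + 3/8·h[4]
Solving the 4×4 linear system over states ≠ 1 gives exactly h = [2040/361, 0, 1920/361, 1536/361, 1984/361] (h[1] = 0 is the target).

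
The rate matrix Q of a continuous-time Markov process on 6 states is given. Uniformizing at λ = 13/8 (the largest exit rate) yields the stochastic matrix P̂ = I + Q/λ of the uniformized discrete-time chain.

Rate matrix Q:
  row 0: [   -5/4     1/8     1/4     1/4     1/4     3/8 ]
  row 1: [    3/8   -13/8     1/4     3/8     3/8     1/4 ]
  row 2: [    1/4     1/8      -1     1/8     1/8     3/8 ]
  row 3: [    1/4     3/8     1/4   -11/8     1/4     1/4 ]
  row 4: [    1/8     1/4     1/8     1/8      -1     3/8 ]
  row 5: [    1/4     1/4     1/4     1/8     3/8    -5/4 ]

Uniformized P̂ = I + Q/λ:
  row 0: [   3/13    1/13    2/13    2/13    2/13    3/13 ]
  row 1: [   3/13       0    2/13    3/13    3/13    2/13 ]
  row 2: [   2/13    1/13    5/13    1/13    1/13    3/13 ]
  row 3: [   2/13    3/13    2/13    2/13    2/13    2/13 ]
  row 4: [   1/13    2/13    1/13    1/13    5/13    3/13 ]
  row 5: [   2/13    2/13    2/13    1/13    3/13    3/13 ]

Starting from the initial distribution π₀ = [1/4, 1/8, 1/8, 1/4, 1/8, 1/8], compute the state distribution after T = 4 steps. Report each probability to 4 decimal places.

t=0: π = [0.2500, 0.1250, 0.1250, 0.2500, 0.1250, 0.1250]
t=1: π = [0.1731, 0.1250, 0.1731, 0.1346, 0.1923, 0.2019]
t=2: π = [0.1620, 0.1183, 0.1790, 0.1198, 0.2101, 0.2108]
t=3: π = [0.1593, 0.1186, 0.1790, 0.1168, 0.2139, 0.2124]
t=4: π = [0.1588, 0.1186, 0.1787, 0.1164, 0.2149, 0.2127]

π = [0.1588, 0.1186, 0.1787, 0.1164, 0.2149, 0.2127]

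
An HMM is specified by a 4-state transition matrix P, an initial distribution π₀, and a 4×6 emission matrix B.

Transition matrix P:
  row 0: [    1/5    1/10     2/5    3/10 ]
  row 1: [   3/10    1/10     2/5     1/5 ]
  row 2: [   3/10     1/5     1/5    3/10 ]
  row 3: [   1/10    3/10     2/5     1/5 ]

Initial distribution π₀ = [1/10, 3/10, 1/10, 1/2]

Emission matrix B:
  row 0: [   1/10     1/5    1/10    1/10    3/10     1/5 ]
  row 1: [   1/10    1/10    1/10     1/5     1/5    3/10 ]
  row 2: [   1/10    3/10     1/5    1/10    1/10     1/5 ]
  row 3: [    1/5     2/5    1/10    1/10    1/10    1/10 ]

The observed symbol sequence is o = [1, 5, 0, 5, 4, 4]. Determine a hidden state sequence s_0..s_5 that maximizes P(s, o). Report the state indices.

t=0: δ = [2.000e-02, 3.000e-02, 3.000e-02, 2.000e-01]  (obs o_0=1)
t=1: δ = [4.000e-03, 1.800e-02, 1.600e-02, 4.000e-03]  ψ = [3, 3, 3, 3]  (obs o_1=5)
t=2: δ = [5.400e-04, 3.200e-04, 7.200e-04, 9.600e-04]  ψ = [1, 2, 1, 2]  (obs o_2=0)
t=3: δ = [4.320e-05, 8.640e-05, 7.680e-05, 2.160e-05]  ψ = [2, 3, 3, 2]  (obs o_3=5)
t=4: δ = [7.776e-06, 3.072e-06, 3.456e-06, 2.304e-06]  ψ = [1, 2, 1, 2]  (obs o_4=4)
t=5: δ = [4.666e-07, 1.555e-07, 3.110e-07, 2.333e-07]  ψ = [0, 0, 0, 0]  (obs o_5=4)
backtrack: best end state = 0; path = [3, 2, 3, 1, 0, 0]

path = [3, 2, 3, 1, 0, 0]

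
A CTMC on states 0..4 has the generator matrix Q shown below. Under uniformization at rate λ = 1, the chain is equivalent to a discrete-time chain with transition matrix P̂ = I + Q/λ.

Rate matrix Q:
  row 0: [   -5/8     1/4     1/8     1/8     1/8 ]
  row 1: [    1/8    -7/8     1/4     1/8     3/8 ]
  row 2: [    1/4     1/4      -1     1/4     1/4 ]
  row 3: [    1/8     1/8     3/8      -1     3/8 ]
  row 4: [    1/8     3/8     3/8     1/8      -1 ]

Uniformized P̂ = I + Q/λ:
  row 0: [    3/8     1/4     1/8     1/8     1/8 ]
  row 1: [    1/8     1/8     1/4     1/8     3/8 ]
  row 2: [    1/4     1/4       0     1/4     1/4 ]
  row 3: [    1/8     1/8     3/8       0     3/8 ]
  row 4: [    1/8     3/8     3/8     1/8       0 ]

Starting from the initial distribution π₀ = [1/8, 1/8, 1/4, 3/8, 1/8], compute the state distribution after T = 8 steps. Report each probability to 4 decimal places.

π = [0.2025, 0.2313, 0.2149, 0.1350, 0.2164]

t=0: π = [0.1250, 0.1250, 0.2500, 0.3750, 0.1250]
t=1: π = [0.1875, 0.2031, 0.2344, 0.1094, 0.2656]
t=2: π = [0.2012, 0.2441, 0.2148, 0.1406, 0.1992]
t=3: π = [0.2021, 0.2268, 0.2136, 0.1343, 0.2231]
t=4: π = [0.2022, 0.2328, 0.2160, 0.1349, 0.2141]
t=5: π = [0.2026, 0.2308, 0.2143, 0.1351, 0.2172]
t=6: π = [0.2024, 0.2314, 0.2151, 0.1349, 0.2161]
t=7: π = [0.2025, 0.2312, 0.2148, 0.1350, 0.2165]
t=8: π = [0.2025, 0.2313, 0.2149, 0.1350, 0.2164]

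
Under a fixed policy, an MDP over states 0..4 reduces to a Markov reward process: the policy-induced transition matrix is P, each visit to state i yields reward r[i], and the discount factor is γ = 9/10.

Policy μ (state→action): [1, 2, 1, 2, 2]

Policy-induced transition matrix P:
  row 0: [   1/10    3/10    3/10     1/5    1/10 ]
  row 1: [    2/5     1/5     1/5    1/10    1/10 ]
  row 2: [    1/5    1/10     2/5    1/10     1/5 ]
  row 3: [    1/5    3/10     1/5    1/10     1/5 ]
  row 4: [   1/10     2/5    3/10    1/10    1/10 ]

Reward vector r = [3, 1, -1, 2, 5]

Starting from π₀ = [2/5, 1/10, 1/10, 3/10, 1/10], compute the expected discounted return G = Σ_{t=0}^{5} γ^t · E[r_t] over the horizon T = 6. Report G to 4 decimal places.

t=0: π = [0.4000, 0.1000, 0.1000, 0.3000, 0.1000], E[r] = 2.3000, γ^t·E[r] = 2.300000, running G = 2.300000
t=1: π = [0.1700, 0.2800, 0.2700, 0.1400, 0.1400], E[r] = 1.5000, γ^t·E[r] = 1.350000, running G = 3.650000
t=2: π = [0.2250, 0.2320, 0.2850, 0.1170, 0.1410], E[r] = 1.5610, γ^t·E[r] = 1.264410, running G = 4.914410
t=3: π = [0.2098, 0.2339, 0.2936, 0.1225, 0.1402], E[r] = 1.5157, γ^t·E[r] = 1.104945, running G = 6.019355
t=4: π = [0.2118, 0.2319, 0.2937, 0.1210, 0.1416], E[r] = 1.5235, γ^t·E[r] = 0.999595, running G = 7.018950
t=5: π = [0.2110, 0.2322, 0.2941, 0.1212, 0.1415], E[r] = 1.5210, γ^t·E[r] = 0.898122, running G = 7.917072

G = 7.9171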